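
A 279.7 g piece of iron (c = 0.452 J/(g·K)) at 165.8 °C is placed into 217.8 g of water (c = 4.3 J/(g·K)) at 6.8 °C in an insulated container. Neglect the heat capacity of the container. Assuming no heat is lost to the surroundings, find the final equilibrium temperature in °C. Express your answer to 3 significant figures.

T_f = 25.7 °C

Heat lost by iron = heat gained by water.
(279.7)(0.452)(165.8 − T) = (217.8)(4.3)(T − 6.8)
126.4244 (165.8 − T) = 936.54 (T − 6.8)
20961 − 126.4244 T = 936.54 T − 6368.5
27329.5 = 1062.9644 T
T = 25.71 °C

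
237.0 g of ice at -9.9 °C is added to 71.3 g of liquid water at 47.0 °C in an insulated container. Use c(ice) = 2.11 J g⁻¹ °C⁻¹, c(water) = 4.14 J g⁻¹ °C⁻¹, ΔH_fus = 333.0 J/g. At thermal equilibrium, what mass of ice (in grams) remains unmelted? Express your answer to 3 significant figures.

m_ice remaining = 210 g

Heat to warm all ice to 0 °C: 237.0×2.11×9.9 = 4950.7 J
Heat released by water cooling to 0 °C: 71.3×4.14×47.0 = 13874 J
13874 J < 4950.7 + 237.0×333.0 = 83871.7 J, so not all ice melts; final T = 0 °C.
Heat left for melting: 13874 − 4950.7 = 8923.3 J
Mass melted = 8923.3 / 333.0 = 26.80 g
Ice remaining = 237.0 − 26.80 = 210.20 g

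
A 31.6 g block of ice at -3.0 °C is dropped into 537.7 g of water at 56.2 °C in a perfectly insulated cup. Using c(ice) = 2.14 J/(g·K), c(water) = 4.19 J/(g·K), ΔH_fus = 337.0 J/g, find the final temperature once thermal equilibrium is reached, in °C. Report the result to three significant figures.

Heat to bring ice to 0 °C and melt it: q₁ = 31.6×2.14×3.0 + 31.6×337.0 = 10852 J
Heat the water can supply cooling to 0 °C: 537.7×4.19×56.2 = 126617 J > q₁, so all ice melts.
Energy balance: 537.7×4.19×(56.2 − T) = 10852 + 31.6×4.19×(T − 0)
2252.963(56.2 − T) = 10852 + 132.404 T
126617 − 10852 = 2385.367 T
T = 115765 / 2385.367 = 48.53 °C

T_f = 48.5 °C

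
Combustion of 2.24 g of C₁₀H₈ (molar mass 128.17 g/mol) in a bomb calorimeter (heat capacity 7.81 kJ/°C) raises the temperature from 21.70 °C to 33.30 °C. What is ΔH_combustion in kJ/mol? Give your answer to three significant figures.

ΔH = -5180 kJ/mol

ΔT = 33.30 − 21.70 = 11.60 °C
q_cal = C_cal × ΔT = 7.81 × 11.60 = 90.596 kJ
n = 2.24 / 128.17 = 0.01748 mol
q_rxn = −q_cal = -90.596 kJ
ΔH = -90.596 / 0.01748 = -5183 kJ/mol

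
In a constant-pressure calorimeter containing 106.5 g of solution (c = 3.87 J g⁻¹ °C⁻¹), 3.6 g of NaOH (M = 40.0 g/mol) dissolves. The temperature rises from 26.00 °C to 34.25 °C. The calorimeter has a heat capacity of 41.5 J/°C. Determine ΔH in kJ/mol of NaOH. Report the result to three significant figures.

|ΔT| = |34.25 − 26.00| = 8.25 °C
|q_surr| = (106.5 × 3.87 + 41.5) × 8.25 = 453.655 × 8.25 = 3743 J
n(NaOH) = 3.6 / 40.0 = 0.09000 mol
Temperature rose, so q_rxn = −|q_surr| = -3.743 kJ
ΔH = q_rxn / n = -41.59 kJ/mol

ΔH = -41.6 kJ/mol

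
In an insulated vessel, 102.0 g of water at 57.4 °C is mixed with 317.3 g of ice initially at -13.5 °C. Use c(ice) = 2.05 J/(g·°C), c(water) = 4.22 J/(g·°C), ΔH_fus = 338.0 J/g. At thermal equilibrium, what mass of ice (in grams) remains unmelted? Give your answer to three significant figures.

Heat to warm all ice to 0 °C: 317.3×2.05×13.5 = 8781.3 J
Heat released by water cooling to 0 °C: 102.0×4.22×57.4 = 24707 J
24707 J < 8781.3 + 317.3×338.0 = 116028.7 J, so not all ice melts; final T = 0 °C.
Heat left for melting: 24707 − 8781.3 = 15925.7 J
Mass melted = 15925.7 / 338.0 = 47.12 g
Ice remaining = 317.3 − 47.12 = 270.18 g

m_ice remaining = 270 g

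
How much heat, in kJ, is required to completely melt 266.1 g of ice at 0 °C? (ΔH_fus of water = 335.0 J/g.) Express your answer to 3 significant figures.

q = m × ΔH_fus = 266.1 × 335.0 = 89140 J = 89.1 kJ

q = 89.1 kJ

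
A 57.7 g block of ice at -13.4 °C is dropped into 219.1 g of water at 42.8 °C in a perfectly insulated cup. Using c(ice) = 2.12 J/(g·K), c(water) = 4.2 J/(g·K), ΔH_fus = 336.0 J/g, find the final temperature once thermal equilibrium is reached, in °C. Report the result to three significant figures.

Heat to bring ice to 0 °C and melt it: q₁ = 57.7×2.12×13.4 + 57.7×336.0 = 21026 J
Heat the water can supply cooling to 0 °C: 219.1×4.2×42.8 = 39385.4 J > q₁, so all ice melts.
Energy balance: 219.1×4.2×(42.8 − T) = 21026 + 57.7×4.2×(T − 0)
920.22(42.8 − T) = 21026 + 242.34 T
39385.4 − 21026 = 1162.56 T
T = 18359.4 / 1162.56 = 15.79 °C

T_f = 15.8 °C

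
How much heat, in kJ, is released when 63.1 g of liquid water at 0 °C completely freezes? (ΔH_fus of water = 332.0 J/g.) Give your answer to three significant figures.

q = 20.9 kJ

q = m × ΔH_fus = 63.1 × 332.0 = 20949 J = 20.9 kJ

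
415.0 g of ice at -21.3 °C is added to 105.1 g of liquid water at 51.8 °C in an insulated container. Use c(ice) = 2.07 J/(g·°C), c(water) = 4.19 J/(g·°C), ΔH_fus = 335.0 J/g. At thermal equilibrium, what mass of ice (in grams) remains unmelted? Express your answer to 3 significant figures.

Heat to warm all ice to 0 °C: 415.0×2.07×21.3 = 18298 J
Heat released by water cooling to 0 °C: 105.1×4.19×51.8 = 22811 J
22811 J < 18298 + 415.0×335.0 = 157323 J, so not all ice melts; final T = 0 °C.
Heat left for melting: 22811 − 18298 = 4513 J
Mass melted = 4513 / 335.0 = 13.47 g
Ice remaining = 415.0 − 13.47 = 401.53 g

m_ice remaining = 402 g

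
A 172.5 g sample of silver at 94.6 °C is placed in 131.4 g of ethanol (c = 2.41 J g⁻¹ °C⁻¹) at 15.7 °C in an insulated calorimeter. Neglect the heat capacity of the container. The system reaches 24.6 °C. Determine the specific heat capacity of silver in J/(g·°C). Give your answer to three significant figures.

c = 0.233 J/(g·°C)

q_gained = (131.4 × 2.41) × (24.6 − 15.7) = 2818 J
q_lost = 172.5 × c × (94.6 − 24.6) = 12075 c
Set equal: c = 2818 / 12075 = 0.233 J/(g·°C)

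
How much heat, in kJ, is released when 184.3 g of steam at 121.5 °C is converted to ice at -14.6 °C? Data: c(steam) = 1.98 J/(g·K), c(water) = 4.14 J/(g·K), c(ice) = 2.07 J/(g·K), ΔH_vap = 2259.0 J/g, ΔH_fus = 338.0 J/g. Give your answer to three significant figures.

q = 568 kJ

q1 (cool steam 121.5→100 °C): 184.3 × 1.98 × 21.5 = 7846 J
q2 (condense at 100 °C): 184.3 × 2259.0 = 416334 J
q3 (cool water 100→0 °C): 184.3 × 4.14 × 100.0 = 76300 J
q4 (freeze at 0 °C): 184.3 × 338.0 = 62293 J
q5 (cool ice 0→-14.6 °C): 184.3 × 2.07 × 14.6 = 5570 J
Total: 7846 + 416334 + 76300 + 62293 + 5570 = 568343 J = 568 kJ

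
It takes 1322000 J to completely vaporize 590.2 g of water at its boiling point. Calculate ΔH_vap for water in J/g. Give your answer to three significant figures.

ΔH_vap = 2240 J/g

ΔH_vap = q / m = 1322000 / 590.2 = 2240 J/g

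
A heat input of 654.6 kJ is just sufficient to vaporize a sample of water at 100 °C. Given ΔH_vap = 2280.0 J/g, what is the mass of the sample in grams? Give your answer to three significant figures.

m = q / ΔH_vap = 654600 J / 2280.0 J/g = 287 g

m = 287 g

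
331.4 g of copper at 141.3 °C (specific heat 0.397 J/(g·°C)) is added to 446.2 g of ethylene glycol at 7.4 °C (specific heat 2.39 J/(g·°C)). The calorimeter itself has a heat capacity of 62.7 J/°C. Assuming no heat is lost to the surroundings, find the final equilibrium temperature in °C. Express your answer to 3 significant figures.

T_f = 21.4 °C

Heat lost by copper = heat gained by ethylene glycol + calorimeter.
(331.4)(0.397)(141.3 − T) = [(446.2)(2.39) + 62.7](T − 7.4)
131.5658 (141.3 − T) = 1129.118 (T − 7.4)
18590 − 131.5658 T = 1129.118 T − 8355.5
26945.5 = 1260.6838 T
T = 21.37 °C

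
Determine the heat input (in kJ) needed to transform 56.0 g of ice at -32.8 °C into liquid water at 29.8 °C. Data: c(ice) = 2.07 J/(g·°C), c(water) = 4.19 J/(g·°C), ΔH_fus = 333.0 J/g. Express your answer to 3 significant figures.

q = 29.4 kJ

q1 (heat ice -32.8→0.0 °C): 56.0 × 2.07 × 32.8 = 3802 J
q2 (melt at 0 °C): 56.0 × 333.0 = 18648 J
q3 (heat water 0.0→29.8 °C): 56.0 × 4.19 × 29.8 = 6992 J
Total: 3802 + 18648 + 6992 = 29442 J = 29.4 kJ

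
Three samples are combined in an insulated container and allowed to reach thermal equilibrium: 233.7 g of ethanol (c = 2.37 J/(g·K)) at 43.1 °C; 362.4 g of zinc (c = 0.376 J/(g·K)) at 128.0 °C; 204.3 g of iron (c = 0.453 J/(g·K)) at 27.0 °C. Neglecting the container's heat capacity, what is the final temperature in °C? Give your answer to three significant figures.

Σ mᵢcᵢ(T − Tᵢ) = 0  ⇒  T = Σ mᵢcᵢTᵢ / Σ mᵢcᵢ
Σ mᵢcᵢ = 233.7×2.37 + 362.4×0.376 + 204.3×0.453 = 782.6793
Σ mᵢcᵢTᵢ = 553.869×43.1 + 136.2624×128.0 + 92.5479×27.0 = 43812
T = 43812 / 782.6793 = 55.98 °C

T_f = 56.0 °C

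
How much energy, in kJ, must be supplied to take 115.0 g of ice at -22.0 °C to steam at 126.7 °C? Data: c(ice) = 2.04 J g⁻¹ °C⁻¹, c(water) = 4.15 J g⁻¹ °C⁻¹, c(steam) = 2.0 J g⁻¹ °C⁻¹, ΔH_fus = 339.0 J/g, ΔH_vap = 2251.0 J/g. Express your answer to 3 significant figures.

q1 (heat ice -22.0→0.0 °C): 115.0 × 2.04 × 22.0 = 5161 J
q2 (melt at 0 °C): 115.0 × 339.0 = 38985 J
q3 (heat water 0.0→100.0 °C): 115.0 × 4.15 × 100.0 = 47725 J
q4 (vaporize at 100 °C): 115.0 × 2251.0 = 258865 J
q5 (heat steam 100.0→126.7 °C): 115.0 × 2.0 × 26.7 = 6141 J
Total: 5161 + 38985 + 47725 + 258865 + 6141 = 356877 J = 357 kJ

q = 357 kJ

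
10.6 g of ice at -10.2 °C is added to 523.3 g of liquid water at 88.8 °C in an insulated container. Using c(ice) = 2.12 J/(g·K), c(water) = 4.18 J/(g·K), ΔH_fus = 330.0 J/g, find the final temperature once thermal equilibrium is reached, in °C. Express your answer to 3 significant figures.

Heat to bring ice to 0 °C and melt it: q₁ = 10.6×2.12×10.2 + 10.6×330.0 = 3727.2 J
Heat the water can supply cooling to 0 °C: 523.3×4.18×88.8 = 194241 J > q₁, so all ice melts.
Energy balance: 523.3×4.18×(88.8 − T) = 3727.2 + 10.6×4.18×(T − 0)
2187.394(88.8 − T) = 3727.2 + 44.308 T
194241 − 3727.2 = 2231.702 T
T = 190513.8 / 2231.702 = 85.37 °C

T_f = 85.4 °C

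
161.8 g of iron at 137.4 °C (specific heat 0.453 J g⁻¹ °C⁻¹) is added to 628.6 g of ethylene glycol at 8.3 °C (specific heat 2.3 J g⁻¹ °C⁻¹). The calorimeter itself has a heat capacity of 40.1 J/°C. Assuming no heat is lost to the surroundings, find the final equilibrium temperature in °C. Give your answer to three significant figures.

T_f = 14.4 °C

Heat lost by iron = heat gained by ethylene glycol + calorimeter.
(161.8)(0.453)(137.4 − T) = [(628.6)(2.3) + 40.1](T − 8.3)
73.2954 (137.4 − T) = 1485.88 (T − 8.3)
10071 − 73.2954 T = 1485.88 T − 12333
22404 = 1559.1754 T
T = 14.37 °C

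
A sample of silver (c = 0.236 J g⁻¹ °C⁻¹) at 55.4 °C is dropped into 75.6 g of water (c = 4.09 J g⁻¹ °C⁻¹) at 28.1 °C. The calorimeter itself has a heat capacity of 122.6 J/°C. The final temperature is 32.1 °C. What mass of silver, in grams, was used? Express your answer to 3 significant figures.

q_gained = (75.6 × 4.09 + 122.6) × (32.1 − 28.1) = 1727 J
q_lost = m × 0.236 × (55.4 − 32.1) = 5.4988 m
m = 1727 / 5.4988 = 314 g

m = 314 g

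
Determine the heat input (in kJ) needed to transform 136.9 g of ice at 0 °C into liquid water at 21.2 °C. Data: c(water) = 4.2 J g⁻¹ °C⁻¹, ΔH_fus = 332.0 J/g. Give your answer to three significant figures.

q1 (melt at 0 °C): 136.9 × 332.0 = 45451 J
q2 (heat water 0.0→21.2 °C): 136.9 × 4.2 × 21.2 = 12190 J
Total: 45451 + 12190 = 57641 J = 57.6 kJ

q = 57.6 kJ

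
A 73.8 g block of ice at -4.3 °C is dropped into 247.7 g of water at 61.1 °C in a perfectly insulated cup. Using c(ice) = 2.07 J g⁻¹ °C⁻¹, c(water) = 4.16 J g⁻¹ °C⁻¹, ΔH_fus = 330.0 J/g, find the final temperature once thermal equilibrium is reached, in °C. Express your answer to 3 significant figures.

Heat to bring ice to 0 °C and melt it: q₁ = 73.8×2.07×4.3 + 73.8×330.0 = 25011 J
Heat the water can supply cooling to 0 °C: 247.7×4.16×61.1 = 62959.4 J > q₁, so all ice melts.
Energy balance: 247.7×4.16×(61.1 − T) = 25011 + 73.8×4.16×(T − 0)
1030.432(61.1 − T) = 25011 + 307.008 T
62959.4 − 25011 = 1337.440 T
T = 37948.4 / 1337.440 = 28.37 °C

T_f = 28.4 °C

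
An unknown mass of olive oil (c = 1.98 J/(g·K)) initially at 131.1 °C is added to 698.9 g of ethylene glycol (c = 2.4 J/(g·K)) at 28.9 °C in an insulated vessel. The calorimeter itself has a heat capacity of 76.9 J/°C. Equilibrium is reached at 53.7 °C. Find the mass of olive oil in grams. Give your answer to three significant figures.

m = 284 g

q_gained = (698.9 × 2.4 + 76.9) × (53.7 − 28.9) = 43510 J
q_lost = m × 1.98 × (131.1 − 53.7) = 153.252 m
m = 43510 / 153.252 = 284 g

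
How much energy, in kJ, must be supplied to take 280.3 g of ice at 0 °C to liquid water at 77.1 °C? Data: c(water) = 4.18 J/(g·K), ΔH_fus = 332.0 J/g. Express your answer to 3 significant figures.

q1 (melt at 0 °C): 280.3 × 332.0 = 93060 J
q2 (heat water 0.0→77.1 °C): 280.3 × 4.18 × 77.1 = 90335 J
Total: 93060 + 90335 = 183395 J = 183 kJ

q = 183 kJ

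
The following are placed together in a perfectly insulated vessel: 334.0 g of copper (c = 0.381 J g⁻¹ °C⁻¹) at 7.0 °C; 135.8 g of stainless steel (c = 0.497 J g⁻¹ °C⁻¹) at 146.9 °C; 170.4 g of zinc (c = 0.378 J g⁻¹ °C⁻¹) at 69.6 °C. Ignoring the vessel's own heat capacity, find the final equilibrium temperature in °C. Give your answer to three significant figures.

Σ mᵢcᵢ(T − Tᵢ) = 0  ⇒  T = Σ mᵢcᵢTᵢ / Σ mᵢcᵢ
Σ mᵢcᵢ = 334.0×0.381 + 135.8×0.497 + 170.4×0.378 = 259.1578
Σ mᵢcᵢTᵢ = 127.254×7.0 + 67.4926×146.9 + 64.4112×69.6 = 15288
T = 15288 / 259.1578 = 58.99 °C

T_f = 59.0 °C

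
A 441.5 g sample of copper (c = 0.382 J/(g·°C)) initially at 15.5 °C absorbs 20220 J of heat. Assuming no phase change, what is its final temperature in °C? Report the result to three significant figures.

ΔT = q / (m c) = 20220 / (441.5 × 0.382) = 119.9 °C
T_f = 15.5 + 119.9 = 135.4 °C

T_f = 135 °C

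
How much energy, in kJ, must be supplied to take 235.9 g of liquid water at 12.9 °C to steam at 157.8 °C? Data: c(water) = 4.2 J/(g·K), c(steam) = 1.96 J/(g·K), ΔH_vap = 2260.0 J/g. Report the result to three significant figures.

q = 646 kJ

q1 (heat water 12.9→100.0 °C): 235.9 × 4.2 × 87.1 = 86297 J
q2 (vaporize at 100 °C): 235.9 × 2260.0 = 533134 J
q3 (heat steam 100.0→157.8 °C): 235.9 × 1.96 × 57.8 = 26725 J
Total: 86297 + 533134 + 26725 = 646156 J = 646 kJ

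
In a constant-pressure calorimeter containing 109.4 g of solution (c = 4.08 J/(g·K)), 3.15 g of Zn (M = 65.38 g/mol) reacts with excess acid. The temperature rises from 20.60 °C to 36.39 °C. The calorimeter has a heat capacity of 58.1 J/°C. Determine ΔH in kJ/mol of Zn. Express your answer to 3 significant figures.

ΔH = -165 kJ/mol

|ΔT| = |36.39 − 20.60| = 15.79 °C
|q_surr| = (109.4 × 4.08 + 58.1) × 15.79 = 504.452 × 15.79 = 7965 J
n(Zn) = 3.15 / 65.38 = 0.04818 mol
Temperature rose, so q_rxn = −|q_surr| = -7.965 kJ
ΔH = q_rxn / n = -165.3 kJ/mol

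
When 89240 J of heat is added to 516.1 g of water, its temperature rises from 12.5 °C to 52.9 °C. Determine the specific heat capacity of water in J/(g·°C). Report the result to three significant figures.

c = 4.28 J/(g·°C)

c = q / (m ΔT) = 89240 / (516.1 × 40.4)
c = 89240 / 20850.44 = 4.28 J/(g·°C)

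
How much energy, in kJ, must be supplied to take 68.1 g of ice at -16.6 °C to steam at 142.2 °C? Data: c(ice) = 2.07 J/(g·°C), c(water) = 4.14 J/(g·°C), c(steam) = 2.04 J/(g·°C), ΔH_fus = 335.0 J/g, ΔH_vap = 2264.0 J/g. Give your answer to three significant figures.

q = 213 kJ

q1 (heat ice -16.6→0.0 °C): 68.1 × 2.07 × 16.6 = 2340 J
q2 (melt at 0 °C): 68.1 × 335.0 = 22814 J
q3 (heat water 0.0→100.0 °C): 68.1 × 4.14 × 100.0 = 28193 J
q4 (vaporize at 100 °C): 68.1 × 2264.0 = 154178 J
q5 (heat steam 100.0→142.2 °C): 68.1 × 2.04 × 42.2 = 5863 J
Total: 2340 + 22814 + 28193 + 154178 + 5863 = 213388 J = 213 kJ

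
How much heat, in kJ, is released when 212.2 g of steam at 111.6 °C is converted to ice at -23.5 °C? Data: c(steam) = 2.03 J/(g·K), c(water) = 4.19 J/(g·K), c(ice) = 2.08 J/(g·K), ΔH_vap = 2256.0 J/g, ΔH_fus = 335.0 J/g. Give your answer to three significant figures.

q1 (cool steam 111.6→100 °C): 212.2 × 2.03 × 11.6 = 4997 J
q2 (condense at 100 °C): 212.2 × 2256.0 = 478723 J
q3 (cool water 100→0 °C): 212.2 × 4.19 × 100.0 = 88912 J
q4 (freeze at 0 °C): 212.2 × 335.0 = 71087 J
q5 (cool ice 0→-23.5 °C): 212.2 × 2.08 × 23.5 = 10372 J
Total: 4997 + 478723 + 88912 + 71087 + 10372 = 654091 J = 654 kJ

q = 654 kJ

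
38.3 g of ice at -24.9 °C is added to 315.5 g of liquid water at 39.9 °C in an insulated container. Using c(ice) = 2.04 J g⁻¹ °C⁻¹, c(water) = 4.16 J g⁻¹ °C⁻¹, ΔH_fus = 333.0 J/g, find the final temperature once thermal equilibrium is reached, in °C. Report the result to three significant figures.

Heat to bring ice to 0 °C and melt it: q₁ = 38.3×2.04×24.9 + 38.3×333.0 = 14699 J
Heat the water can supply cooling to 0 °C: 315.5×4.16×39.9 = 52368.0 J > q₁, so all ice melts.
Energy balance: 315.5×4.16×(39.9 − T) = 14699 + 38.3×4.16×(T − 0)
1312.48(39.9 − T) = 14699 + 159.328 T
52368.0 − 14699 = 1471.808 T
T = 37669.0 / 1471.808 = 25.59 °C

T_f = 25.6 °C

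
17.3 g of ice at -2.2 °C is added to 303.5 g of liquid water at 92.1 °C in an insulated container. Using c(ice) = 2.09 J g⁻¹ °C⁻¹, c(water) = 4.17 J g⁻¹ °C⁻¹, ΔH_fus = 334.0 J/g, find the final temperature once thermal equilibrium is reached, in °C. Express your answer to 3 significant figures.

T_f = 82.8 °C

Heat to bring ice to 0 °C and melt it: q₁ = 17.3×2.09×2.2 + 17.3×334.0 = 5857.7 J
Heat the water can supply cooling to 0 °C: 303.5×4.17×92.1 = 116561 J > q₁, so all ice melts.
Energy balance: 303.5×4.17×(92.1 − T) = 5857.7 + 17.3×4.17×(T − 0)
1265.595(92.1 − T) = 5857.7 + 72.141 T
116561 − 5857.7 = 1337.736 T
T = 110703.3 / 1337.736 = 82.75 °C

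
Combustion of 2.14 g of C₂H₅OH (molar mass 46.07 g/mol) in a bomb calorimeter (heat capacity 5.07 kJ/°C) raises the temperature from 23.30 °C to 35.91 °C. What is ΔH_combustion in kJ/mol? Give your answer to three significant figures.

ΔT = 35.91 − 23.30 = 12.61 °C
q_cal = C_cal × ΔT = 5.07 × 12.61 = 63.9327 kJ
n = 2.14 / 46.07 = 0.04645 mol
q_rxn = −q_cal = -63.9327 kJ
ΔH = -63.9327 / 0.04645 = -1376 kJ/mol

ΔH = -1380 kJ/mol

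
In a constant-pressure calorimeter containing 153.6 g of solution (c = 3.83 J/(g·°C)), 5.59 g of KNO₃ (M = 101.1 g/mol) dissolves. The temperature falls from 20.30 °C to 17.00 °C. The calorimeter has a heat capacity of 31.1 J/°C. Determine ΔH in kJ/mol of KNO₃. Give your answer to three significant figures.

|ΔT| = |17.00 − 20.30| = 3.30 °C
|q_surr| = (153.6 × 3.83 + 31.1) × 3.30 = 619.388 × 3.30 = 2044 J
n(KNO₃) = 5.59 / 101.1 = 0.05529 mol
Temperature fell, so q_rxn = +|q_surr| = 2.044 kJ
ΔH = q_rxn / n = 36.97 kJ/mol

ΔH = 37.0 kJ/mol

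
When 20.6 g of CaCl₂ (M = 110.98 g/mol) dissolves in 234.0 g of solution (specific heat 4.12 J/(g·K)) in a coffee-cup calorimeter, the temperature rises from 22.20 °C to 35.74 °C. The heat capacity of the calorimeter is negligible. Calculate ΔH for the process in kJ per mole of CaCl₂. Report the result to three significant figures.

ΔH = -70.3 kJ/mol

|ΔT| = |35.74 − 22.20| = 13.54 °C
|q_surr| = (234.0 × 4.12) × 13.54 = 964.08 × 13.54 = 13050 J
n(CaCl₂) = 20.6 / 110.98 = 0.1856 mol
Temperature rose, so q_rxn = −|q_surr| = -13.05 kJ
ΔH = q_rxn / n = -70.31 kJ/mol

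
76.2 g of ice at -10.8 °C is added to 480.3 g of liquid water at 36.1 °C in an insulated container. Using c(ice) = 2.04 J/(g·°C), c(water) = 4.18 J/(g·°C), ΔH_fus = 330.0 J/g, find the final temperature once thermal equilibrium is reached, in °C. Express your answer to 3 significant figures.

Heat to bring ice to 0 °C and melt it: q₁ = 76.2×2.04×10.8 + 76.2×330.0 = 26825 J
Heat the water can supply cooling to 0 °C: 480.3×4.18×36.1 = 72476.3 J > q₁, so all ice melts.
Energy balance: 480.3×4.18×(36.1 − T) = 26825 + 76.2×4.18×(T − 0)
2007.654(36.1 − T) = 26825 + 318.516 T
72476.3 − 26825 = 2326.170 T
T = 45651.3 / 2326.170 = 19.63 °C

T_f = 19.6 °C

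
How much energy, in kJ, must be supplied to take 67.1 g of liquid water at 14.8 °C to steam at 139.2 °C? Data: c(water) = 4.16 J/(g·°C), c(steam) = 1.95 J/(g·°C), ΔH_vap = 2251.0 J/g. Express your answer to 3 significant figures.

q = 180 kJ

q1 (heat water 14.8→100.0 °C): 67.1 × 4.16 × 85.2 = 23782 J
q2 (vaporize at 100 °C): 67.1 × 2251.0 = 151042 J
q3 (heat steam 100.0→139.2 °C): 67.1 × 1.95 × 39.2 = 5129 J
Total: 23782 + 151042 + 5129 = 179953 J = 180 kJ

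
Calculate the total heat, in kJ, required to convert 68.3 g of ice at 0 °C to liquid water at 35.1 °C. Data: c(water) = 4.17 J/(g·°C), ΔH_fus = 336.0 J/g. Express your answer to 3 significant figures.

q1 (melt at 0 °C): 68.3 × 336.0 = 22949 J
q2 (heat water 0.0→35.1 °C): 68.3 × 4.17 × 35.1 = 9997 J
Total: 22949 + 9997 = 32946 J = 32.9 kJ

q = 32.9 kJ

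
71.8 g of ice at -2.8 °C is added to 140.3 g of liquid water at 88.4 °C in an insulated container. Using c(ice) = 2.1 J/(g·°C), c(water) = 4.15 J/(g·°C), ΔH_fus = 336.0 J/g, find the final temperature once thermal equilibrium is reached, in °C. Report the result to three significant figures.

T_f = 30.6 °C

Heat to bring ice to 0 °C and melt it: q₁ = 71.8×2.1×2.8 + 71.8×336.0 = 24547 J
Heat the water can supply cooling to 0 °C: 140.3×4.15×88.4 = 51470.5 J > q₁, so all ice melts.
Energy balance: 140.3×4.15×(88.4 − T) = 24547 + 71.8×4.15×(T − 0)
582.245(88.4 − T) = 24547 + 297.97 T
51470.5 − 24547 = 880.215 T
T = 26923.5 / 880.215 = 30.59 °C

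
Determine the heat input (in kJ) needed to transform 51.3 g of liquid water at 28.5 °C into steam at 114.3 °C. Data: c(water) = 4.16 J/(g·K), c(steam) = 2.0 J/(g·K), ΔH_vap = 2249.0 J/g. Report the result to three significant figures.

q = 132 kJ

q1 (heat water 28.5→100.0 °C): 51.3 × 4.16 × 71.5 = 15259 J
q2 (vaporize at 100 °C): 51.3 × 2249.0 = 115374 J
q3 (heat steam 100.0→114.3 °C): 51.3 × 2.0 × 14.3 = 1467 J
Total: 15259 + 115374 + 1467 = 132100 J = 132 kJ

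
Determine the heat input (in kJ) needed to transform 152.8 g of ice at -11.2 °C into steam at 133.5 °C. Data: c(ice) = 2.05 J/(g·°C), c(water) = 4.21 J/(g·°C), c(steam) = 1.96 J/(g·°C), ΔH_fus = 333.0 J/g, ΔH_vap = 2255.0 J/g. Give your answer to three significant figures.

q1 (heat ice -11.2→0.0 °C): 152.8 × 2.05 × 11.2 = 3508 J
q2 (melt at 0 °C): 152.8 × 333.0 = 50882 J
q3 (heat water 0.0→100.0 °C): 152.8 × 4.21 × 100.0 = 64329 J
q4 (vaporize at 100 °C): 152.8 × 2255.0 = 344564 J
q5 (heat steam 100.0→133.5 °C): 152.8 × 1.96 × 33.5 = 10033 J
Total: 3508 + 50882 + 64329 + 344564 + 10033 = 473316 J = 473 kJ

q = 473 kJ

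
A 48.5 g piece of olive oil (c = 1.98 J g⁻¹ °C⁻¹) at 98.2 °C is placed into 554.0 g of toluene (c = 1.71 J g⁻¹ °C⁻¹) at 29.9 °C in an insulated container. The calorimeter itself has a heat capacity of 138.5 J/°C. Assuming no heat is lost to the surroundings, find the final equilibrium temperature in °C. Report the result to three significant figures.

T_f = 35.4 °C

Heat lost by olive oil = heat gained by toluene + calorimeter.
(48.5)(1.98)(98.2 − T) = [(554.0)(1.71) + 138.5](T − 29.9)
96.03 (98.2 − T) = 1085.84 (T − 29.9)
9430.1 − 96.03 T = 1085.84 T − 32467
41897.1 = 1181.87 T
T = 35.4498 °C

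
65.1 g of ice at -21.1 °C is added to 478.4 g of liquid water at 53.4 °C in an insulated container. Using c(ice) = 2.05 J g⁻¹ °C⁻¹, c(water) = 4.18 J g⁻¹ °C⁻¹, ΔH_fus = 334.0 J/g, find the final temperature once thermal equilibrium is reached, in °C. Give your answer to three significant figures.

Heat to bring ice to 0 °C and melt it: q₁ = 65.1×2.05×21.1 + 65.1×334.0 = 24559 J
Heat the water can supply cooling to 0 °C: 478.4×4.18×53.4 = 106785 J > q₁, so all ice melts.
Energy balance: 478.4×4.18×(53.4 − T) = 24559 + 65.1×4.18×(T − 0)
1999.712(53.4 − T) = 24559 + 272.118 T
106785 − 24559 = 2271.830 T
T = 82226 / 2271.830 = 36.19 °C

T_f = 36.2 °C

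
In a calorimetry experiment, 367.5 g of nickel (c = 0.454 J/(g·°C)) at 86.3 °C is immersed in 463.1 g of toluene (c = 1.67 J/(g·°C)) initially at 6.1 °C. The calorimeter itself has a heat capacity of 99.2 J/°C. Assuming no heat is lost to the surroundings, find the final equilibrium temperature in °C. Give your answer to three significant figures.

T_f = 19.0 °C

Heat lost by nickel = heat gained by toluene + calorimeter.
(367.5)(0.454)(86.3 − T) = [(463.1)(1.67) + 99.2](T − 6.1)
166.845 (86.3 − T) = 872.577 (T − 6.1)
14399 − 166.845 T = 872.577 T − 5322.7
19721.7 = 1039.422 T
T = 18.97 °C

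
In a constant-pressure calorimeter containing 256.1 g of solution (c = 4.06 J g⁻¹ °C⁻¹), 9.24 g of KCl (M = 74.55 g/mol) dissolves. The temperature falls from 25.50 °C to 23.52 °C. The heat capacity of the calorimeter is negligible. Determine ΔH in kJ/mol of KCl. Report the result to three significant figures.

|ΔT| = |23.52 − 25.50| = 1.98 °C
|q_surr| = (256.1 × 4.06) × 1.98 = 1039.766 × 1.98 = 2059 J
n(KCl) = 9.24 / 74.55 = 0.1239 mol
Temperature fell, so q_rxn = +|q_surr| = 2.059 kJ
ΔH = q_rxn / n = 16.62 kJ/mol

ΔH = 16.6 kJ/mol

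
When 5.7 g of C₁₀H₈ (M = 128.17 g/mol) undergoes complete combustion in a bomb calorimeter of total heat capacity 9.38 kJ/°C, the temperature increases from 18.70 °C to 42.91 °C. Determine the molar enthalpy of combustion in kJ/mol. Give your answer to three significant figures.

ΔH = -5110 kJ/mol

ΔT = 42.91 − 18.70 = 24.21 °C
q_cal = C_cal × ΔT = 9.38 × 24.21 = 227.0898 kJ
n = 5.7 / 128.17 = 0.04447 mol
q_rxn = −q_cal = -227.0898 kJ
ΔH = -227.0898 / 0.04447 = -5107 kJ/mol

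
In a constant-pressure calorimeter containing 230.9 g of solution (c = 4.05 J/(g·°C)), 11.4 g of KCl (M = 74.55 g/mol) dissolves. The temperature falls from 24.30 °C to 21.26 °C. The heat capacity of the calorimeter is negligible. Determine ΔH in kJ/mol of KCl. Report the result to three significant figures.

|ΔT| = |21.26 − 24.30| = 3.04 °C
|q_surr| = (230.9 × 4.05) × 3.04 = 935.145 × 3.04 = 2843 J
n(KCl) = 11.4 / 74.55 = 0.1529 mol
Temperature fell, so q_rxn = +|q_surr| = 2.843 kJ
ΔH = q_rxn / n = 18.59 kJ/mol

ΔH = 18.6 kJ/mol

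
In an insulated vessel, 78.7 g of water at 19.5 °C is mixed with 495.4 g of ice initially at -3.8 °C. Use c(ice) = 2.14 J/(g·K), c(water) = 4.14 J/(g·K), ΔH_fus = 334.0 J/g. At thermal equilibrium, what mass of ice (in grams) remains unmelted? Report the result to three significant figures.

Heat to warm all ice to 0 °C: 495.4×2.14×3.8 = 4028.6 J
Heat released by water cooling to 0 °C: 78.7×4.14×19.5 = 6353.5 J
6353.5 J < 4028.6 + 495.4×334.0 = 169492.2 J, so not all ice melts; final T = 0 °C.
Heat left for melting: 6353.5 − 4028.6 = 2324.9 J
Mass melted = 2324.9 / 334.0 = 6.961 g
Ice remaining = 495.4 − 6.961 = 488.439 g

m_ice remaining = 488 g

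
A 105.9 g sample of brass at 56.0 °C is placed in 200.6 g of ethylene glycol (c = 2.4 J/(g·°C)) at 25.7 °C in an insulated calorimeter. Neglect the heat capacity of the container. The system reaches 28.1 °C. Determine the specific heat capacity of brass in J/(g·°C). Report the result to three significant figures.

c = 0.391 J/(g·°C)

q_gained = (200.6 × 2.4) × (28.1 − 25.7) = 1155 J
q_lost = 105.9 × c × (56.0 − 28.1) = 2954.61 c
Set equal: c = 1155 / 2954.61 = 0.391 J/(g·°C)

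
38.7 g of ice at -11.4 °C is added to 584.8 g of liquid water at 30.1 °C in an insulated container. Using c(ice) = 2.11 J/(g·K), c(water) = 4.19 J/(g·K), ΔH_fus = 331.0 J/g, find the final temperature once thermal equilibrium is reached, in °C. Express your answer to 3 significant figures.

T_f = 23.0 °C

Heat to bring ice to 0 °C and melt it: q₁ = 38.7×2.11×11.4 + 38.7×331.0 = 13741 J
Heat the water can supply cooling to 0 °C: 584.8×4.19×30.1 = 73754.4 J > q₁, so all ice melts.
Energy balance: 584.8×4.19×(30.1 − T) = 13741 + 38.7×4.19×(T − 0)
2450.312(30.1 − T) = 13741 + 162.153 T
73754.4 − 13741 = 2612.465 T
T = 60013.4 / 2612.465 = 22.97 °C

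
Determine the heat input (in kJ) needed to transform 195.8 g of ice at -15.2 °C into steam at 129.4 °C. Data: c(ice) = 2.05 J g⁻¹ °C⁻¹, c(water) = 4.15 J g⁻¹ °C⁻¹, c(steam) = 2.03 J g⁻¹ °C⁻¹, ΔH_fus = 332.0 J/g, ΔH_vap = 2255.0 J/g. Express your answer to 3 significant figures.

q = 606 kJ

q1 (heat ice -15.2→0.0 °C): 195.8 × 2.05 × 15.2 = 6101 J
q2 (melt at 0 °C): 195.8 × 332.0 = 65006 J
q3 (heat water 0.0→100.0 °C): 195.8 × 4.15 × 100.0 = 81257 J
q4 (vaporize at 100 °C): 195.8 × 2255.0 = 441529 J
q5 (heat steam 100.0→129.4 °C): 195.8 × 2.03 × 29.4 = 11686 J
Total: 6101 + 65006 + 81257 + 441529 + 11686 = 605579 J = 606 kJ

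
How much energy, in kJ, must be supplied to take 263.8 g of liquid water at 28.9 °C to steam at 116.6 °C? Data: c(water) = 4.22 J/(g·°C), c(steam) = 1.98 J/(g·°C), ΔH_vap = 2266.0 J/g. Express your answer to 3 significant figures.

q = 686 kJ

q1 (heat water 28.9→100.0 °C): 263.8 × 4.22 × 71.1 = 79151 J
q2 (vaporize at 100 °C): 263.8 × 2266.0 = 597771 J
q3 (heat steam 100.0→116.6 °C): 263.8 × 1.98 × 16.6 = 8671 J
Total: 79151 + 597771 + 8671 = 685593 J = 686 kJ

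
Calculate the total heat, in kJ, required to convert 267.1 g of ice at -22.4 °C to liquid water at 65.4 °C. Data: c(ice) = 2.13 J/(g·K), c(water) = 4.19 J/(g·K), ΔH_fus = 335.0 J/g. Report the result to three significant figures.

q = 175 kJ

q1 (heat ice -22.4→0.0 °C): 267.1 × 2.13 × 22.4 = 12744 J
q2 (melt at 0 °C): 267.1 × 335.0 = 89479 J
q3 (heat water 0.0→65.4 °C): 267.1 × 4.19 × 65.4 = 73192 J
Total: 12744 + 89479 + 73192 = 175415 J = 175 kJ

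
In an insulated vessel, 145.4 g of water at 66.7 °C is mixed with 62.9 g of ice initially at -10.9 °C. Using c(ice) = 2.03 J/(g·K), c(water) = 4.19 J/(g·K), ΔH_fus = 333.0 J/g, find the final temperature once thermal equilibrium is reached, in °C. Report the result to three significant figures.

Heat to bring ice to 0 °C and melt it: q₁ = 62.9×2.03×10.9 + 62.9×333.0 = 22337 J
Heat the water can supply cooling to 0 °C: 145.4×4.19×66.7 = 40635.4 J > q₁, so all ice melts.
Energy balance: 145.4×4.19×(66.7 − T) = 22337 + 62.9×4.19×(T − 0)
609.226(66.7 − T) = 22337 + 263.551 T
40635.4 − 22337 = 872.777 T
T = 18298.4 / 872.777 = 20.97 °C

T_f = 21.0 °C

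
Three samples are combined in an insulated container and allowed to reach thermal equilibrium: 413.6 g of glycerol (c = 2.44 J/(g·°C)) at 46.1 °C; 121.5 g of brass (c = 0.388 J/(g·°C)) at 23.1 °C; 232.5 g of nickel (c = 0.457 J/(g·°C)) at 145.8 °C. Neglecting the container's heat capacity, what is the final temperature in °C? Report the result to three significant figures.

Σ mᵢcᵢ(T − Tᵢ) = 0  ⇒  T = Σ mᵢcᵢTᵢ / Σ mᵢcᵢ
Σ mᵢcᵢ = 413.6×2.44 + 121.5×0.388 + 232.5×0.457 = 1162.5785
Σ mᵢcᵢTᵢ = 1009.184×46.1 + 47.142×23.1 + 106.2525×145.8 = 63104
T = 63104 / 1162.5785 = 54.28 °C

T_f = 54.3 °C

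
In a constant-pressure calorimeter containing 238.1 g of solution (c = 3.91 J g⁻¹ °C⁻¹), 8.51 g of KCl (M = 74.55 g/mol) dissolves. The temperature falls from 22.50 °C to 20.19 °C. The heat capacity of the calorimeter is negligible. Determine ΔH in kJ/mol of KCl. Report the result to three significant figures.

ΔH = 18.8 kJ/mol

|ΔT| = |20.19 − 22.50| = 2.31 °C
|q_surr| = (238.1 × 3.91) × 2.31 = 930.971 × 2.31 = 2151 J
n(KCl) = 8.51 / 74.55 = 0.1142 mol
Temperature fell, so q_rxn = +|q_surr| = 2.151 kJ
ΔH = q_rxn / n = 18.84 kJ/mol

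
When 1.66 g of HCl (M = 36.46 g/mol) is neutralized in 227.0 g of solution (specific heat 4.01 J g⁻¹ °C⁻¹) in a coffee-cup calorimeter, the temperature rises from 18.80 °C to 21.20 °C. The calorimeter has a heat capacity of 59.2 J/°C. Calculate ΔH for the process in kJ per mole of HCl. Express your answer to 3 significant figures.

|ΔT| = |21.20 − 18.80| = 2.40 °C
|q_surr| = (227.0 × 4.01 + 59.2) × 2.40 = 969.47 × 2.40 = 2327 J
n(HCl) = 1.66 / 36.46 = 0.04553 mol
Temperature rose, so q_rxn = −|q_surr| = -2.327 kJ
ΔH = q_rxn / n = -51.11 kJ/mol

ΔH = -51.1 kJ/mol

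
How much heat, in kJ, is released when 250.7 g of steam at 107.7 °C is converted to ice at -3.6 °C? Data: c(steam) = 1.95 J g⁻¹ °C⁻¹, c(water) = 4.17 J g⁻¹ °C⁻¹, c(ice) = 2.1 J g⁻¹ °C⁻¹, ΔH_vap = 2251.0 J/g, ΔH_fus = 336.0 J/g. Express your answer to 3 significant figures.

q1 (cool steam 107.7→100 °C): 250.7 × 1.95 × 7.7 = 3764 J
q2 (condense at 100 °C): 250.7 × 2251.0 = 564326 J
q3 (cool water 100→0 °C): 250.7 × 4.17 × 100.0 = 104542 J
q4 (freeze at 0 °C): 250.7 × 336.0 = 84235 J
q5 (cool ice 0→-3.6 °C): 250.7 × 2.1 × 3.6 = 1895 J
Total: 3764 + 564326 + 104542 + 84235 + 1895 = 758762 J = 759 kJ

q = 759 kJ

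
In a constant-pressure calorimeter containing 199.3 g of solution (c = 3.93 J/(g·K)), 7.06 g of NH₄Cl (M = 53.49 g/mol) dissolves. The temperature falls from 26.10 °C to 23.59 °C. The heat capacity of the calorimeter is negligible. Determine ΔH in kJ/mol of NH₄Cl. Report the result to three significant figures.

ΔH = 14.9 kJ/mol

|ΔT| = |23.59 − 26.10| = 2.51 °C
|q_surr| = (199.3 × 3.93) × 2.51 = 783.249 × 2.51 = 1966 J
n(NH₄Cl) = 7.06 / 53.49 = 0.1320 mol
Temperature fell, so q_rxn = +|q_surr| = 1.966 kJ
ΔH = q_rxn / n = 14.89 kJ/mol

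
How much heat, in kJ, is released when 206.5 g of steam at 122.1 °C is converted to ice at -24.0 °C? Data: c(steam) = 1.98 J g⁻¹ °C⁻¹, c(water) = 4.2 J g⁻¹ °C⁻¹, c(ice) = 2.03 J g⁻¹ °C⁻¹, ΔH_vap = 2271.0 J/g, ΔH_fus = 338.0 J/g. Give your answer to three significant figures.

q = 645 kJ

q1 (cool steam 122.1→100 °C): 206.5 × 1.98 × 22.1 = 9036 J
q2 (condense at 100 °C): 206.5 × 2271.0 = 468962 J
q3 (cool water 100→0 °C): 206.5 × 4.2 × 100.0 = 86730 J
q4 (freeze at 0 °C): 206.5 × 338.0 = 69797 J
q5 (cool ice 0→-24.0 °C): 206.5 × 2.03 × 24.0 = 10061 J
Total: 9036 + 468962 + 86730 + 69797 + 10061 = 644586 J = 645 kJ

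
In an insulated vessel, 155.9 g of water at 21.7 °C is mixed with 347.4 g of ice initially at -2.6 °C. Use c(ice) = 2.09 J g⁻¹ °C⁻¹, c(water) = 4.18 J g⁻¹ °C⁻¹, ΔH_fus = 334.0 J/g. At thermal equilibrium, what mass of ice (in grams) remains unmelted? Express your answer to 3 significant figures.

m_ice remaining = 311 g

Heat to warm all ice to 0 °C: 347.4×2.09×2.6 = 1887.8 J
Heat released by water cooling to 0 °C: 155.9×4.18×21.7 = 14141 J
14141 J < 1887.8 + 347.4×334.0 = 117919.4 J, so not all ice melts; final T = 0 °C.
Heat left for melting: 14141 − 1887.8 = 12253.2 J
Mass melted = 12253.2 / 334.0 = 36.69 g
Ice remaining = 347.4 − 36.69 = 310.71 g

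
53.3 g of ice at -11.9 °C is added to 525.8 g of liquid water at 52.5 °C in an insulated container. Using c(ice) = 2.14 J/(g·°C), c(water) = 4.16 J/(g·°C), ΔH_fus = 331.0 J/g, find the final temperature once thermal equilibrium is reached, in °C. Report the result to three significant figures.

T_f = 39.8 °C

Heat to bring ice to 0 °C and melt it: q₁ = 53.3×2.14×11.9 + 53.3×331.0 = 19000 J
Heat the water can supply cooling to 0 °C: 525.8×4.16×52.5 = 114835 J > q₁, so all ice melts.
Energy balance: 525.8×4.16×(52.5 − T) = 19000 + 53.3×4.16×(T − 0)
2187.328(52.5 − T) = 19000 + 221.728 T
114835 − 19000 = 2409.056 T
T = 95835 / 2409.056 = 39.78 °C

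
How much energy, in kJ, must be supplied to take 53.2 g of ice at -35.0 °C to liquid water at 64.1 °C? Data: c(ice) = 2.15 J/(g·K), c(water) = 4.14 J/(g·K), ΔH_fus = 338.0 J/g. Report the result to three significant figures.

q1 (heat ice -35.0→0.0 °C): 53.2 × 2.15 × 35.0 = 4003 J
q2 (melt at 0 °C): 53.2 × 338.0 = 17982 J
q3 (heat water 0.0→64.1 °C): 53.2 × 4.14 × 64.1 = 14118 J
Total: 4003 + 17982 + 14118 = 36103 J = 36.1 kJ

q = 36.1 kJ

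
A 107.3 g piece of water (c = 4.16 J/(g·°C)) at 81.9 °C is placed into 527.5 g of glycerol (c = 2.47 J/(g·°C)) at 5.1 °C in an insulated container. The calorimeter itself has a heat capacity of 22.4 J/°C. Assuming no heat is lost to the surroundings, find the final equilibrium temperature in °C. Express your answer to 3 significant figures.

T_f = 24.4 °C

Heat lost by water = heat gained by glycerol + calorimeter.
(107.3)(4.16)(81.9 − T) = [(527.5)(2.47) + 22.4](T − 5.1)
446.368 (81.9 − T) = 1325.325 (T − 5.1)
36558 − 446.368 T = 1325.325 T − 6759.2
43317.2 = 1771.693 T
T = 24.4496 °C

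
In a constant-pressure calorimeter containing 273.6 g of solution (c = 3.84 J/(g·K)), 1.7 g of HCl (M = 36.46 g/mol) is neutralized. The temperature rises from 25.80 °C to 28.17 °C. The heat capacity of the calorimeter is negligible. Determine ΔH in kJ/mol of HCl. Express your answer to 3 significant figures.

|ΔT| = |28.17 − 25.80| = 2.37 °C
|q_surr| = (273.6 × 3.84) × 2.37 = 1050.624 × 2.37 = 2490 J
n(HCl) = 1.7 / 36.46 = 0.04663 mol
Temperature rose, so q_rxn = −|q_surr| = -2.490 kJ
ΔH = q_rxn / n = -53.40 kJ/mol

ΔH = -53.4 kJ/mol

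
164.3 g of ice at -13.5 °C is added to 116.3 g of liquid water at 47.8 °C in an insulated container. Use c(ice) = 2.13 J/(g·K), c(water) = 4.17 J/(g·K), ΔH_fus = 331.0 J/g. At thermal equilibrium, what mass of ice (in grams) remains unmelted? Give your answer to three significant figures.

Heat to warm all ice to 0 °C: 164.3×2.13×13.5 = 4724.4 J
Heat released by water cooling to 0 °C: 116.3×4.17×47.8 = 23182 J
23182 J < 4724.4 + 164.3×331.0 = 59107.7 J, so not all ice melts; final T = 0 °C.
Heat left for melting: 23182 − 4724.4 = 18457.6 J
Mass melted = 18457.6 / 331.0 = 55.76 g
Ice remaining = 164.3 − 55.76 = 108.54 g

m_ice remaining = 109 g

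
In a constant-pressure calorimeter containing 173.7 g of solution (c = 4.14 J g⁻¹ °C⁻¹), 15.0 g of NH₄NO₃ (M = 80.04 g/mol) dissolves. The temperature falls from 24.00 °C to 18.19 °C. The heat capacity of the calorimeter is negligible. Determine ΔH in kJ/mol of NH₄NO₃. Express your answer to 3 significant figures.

|ΔT| = |18.19 − 24.00| = 5.81 °C
|q_surr| = (173.7 × 4.14) × 5.81 = 719.118 × 5.81 = 4178 J
n(NH₄NO₃) = 15.0 / 80.04 = 0.1874 mol
Temperature fell, so q_rxn = +|q_surr| = 4.178 kJ
ΔH = q_rxn / n = 22.29 kJ/mol

ΔH = 22.3 kJ/mol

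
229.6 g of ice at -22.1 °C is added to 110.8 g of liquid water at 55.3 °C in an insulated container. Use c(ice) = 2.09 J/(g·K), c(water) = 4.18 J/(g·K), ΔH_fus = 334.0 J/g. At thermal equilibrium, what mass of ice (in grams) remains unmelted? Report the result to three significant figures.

m_ice remaining = 185 g

Heat to warm all ice to 0 °C: 229.6×2.09×22.1 = 10605 J
Heat released by water cooling to 0 °C: 110.8×4.18×55.3 = 25612 J
25612 J < 10605 + 229.6×334.0 = 87291.4 J, so not all ice melts; final T = 0 °C.
Heat left for melting: 25612 − 10605 = 15007 J
Mass melted = 15007 / 334.0 = 44.93 g
Ice remaining = 229.6 − 44.93 = 184.67 g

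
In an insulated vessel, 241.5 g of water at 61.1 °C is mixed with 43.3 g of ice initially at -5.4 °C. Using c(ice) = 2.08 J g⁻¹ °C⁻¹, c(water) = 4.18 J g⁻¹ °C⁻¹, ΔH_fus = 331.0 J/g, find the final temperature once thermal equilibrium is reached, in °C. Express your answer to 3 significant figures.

T_f = 39.4 °C

Heat to bring ice to 0 °C and melt it: q₁ = 43.3×2.08×5.4 + 43.3×331.0 = 14819 J
Heat the water can supply cooling to 0 °C: 241.5×4.18×61.1 = 61678.6 J > q₁, so all ice melts.
Energy balance: 241.5×4.18×(61.1 − T) = 14819 + 43.3×4.18×(T − 0)
1009.47(61.1 − T) = 14819 + 180.994 T
61678.6 − 14819 = 1190.464 T
T = 46859.6 / 1190.464 = 39.36 °C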